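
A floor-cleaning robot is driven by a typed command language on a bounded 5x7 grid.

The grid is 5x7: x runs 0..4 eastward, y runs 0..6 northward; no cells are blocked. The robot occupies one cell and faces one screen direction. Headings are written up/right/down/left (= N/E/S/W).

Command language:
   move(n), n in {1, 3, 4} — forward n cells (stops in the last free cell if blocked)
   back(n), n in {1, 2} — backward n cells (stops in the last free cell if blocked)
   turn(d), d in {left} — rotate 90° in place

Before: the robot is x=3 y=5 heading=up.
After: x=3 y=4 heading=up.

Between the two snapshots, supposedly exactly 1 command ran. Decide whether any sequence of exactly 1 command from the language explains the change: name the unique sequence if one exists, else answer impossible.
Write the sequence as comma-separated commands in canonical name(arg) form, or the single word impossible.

back(1)

key: heading stays N — the single command does not turn
initial: x=3 y=5 heading=up
t=1 back(1) ⇒ x=3 y=4 heading=up
uniquely the one of 6 1-step routes that fits.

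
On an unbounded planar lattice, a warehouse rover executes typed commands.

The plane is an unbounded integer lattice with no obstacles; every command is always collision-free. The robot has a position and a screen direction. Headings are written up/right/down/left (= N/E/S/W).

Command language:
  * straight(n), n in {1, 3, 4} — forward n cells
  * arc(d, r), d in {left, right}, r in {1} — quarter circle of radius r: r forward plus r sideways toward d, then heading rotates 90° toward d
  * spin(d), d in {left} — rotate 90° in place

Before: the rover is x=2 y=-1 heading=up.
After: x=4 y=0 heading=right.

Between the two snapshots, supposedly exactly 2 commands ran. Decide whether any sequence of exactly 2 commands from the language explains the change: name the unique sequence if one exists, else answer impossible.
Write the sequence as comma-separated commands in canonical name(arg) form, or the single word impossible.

key: position moved to (4,0) AND the heading swung to E — translation plus rotation needed
initial: x=2 y=-1 heading=up
t=1 arc(right, 1) ⇒ x=3 y=0 heading=right
t=2 straight(1) ⇒ x=4 y=0 heading=right
no other 2-command option fits: unique.

arc(right, 1), straight(1)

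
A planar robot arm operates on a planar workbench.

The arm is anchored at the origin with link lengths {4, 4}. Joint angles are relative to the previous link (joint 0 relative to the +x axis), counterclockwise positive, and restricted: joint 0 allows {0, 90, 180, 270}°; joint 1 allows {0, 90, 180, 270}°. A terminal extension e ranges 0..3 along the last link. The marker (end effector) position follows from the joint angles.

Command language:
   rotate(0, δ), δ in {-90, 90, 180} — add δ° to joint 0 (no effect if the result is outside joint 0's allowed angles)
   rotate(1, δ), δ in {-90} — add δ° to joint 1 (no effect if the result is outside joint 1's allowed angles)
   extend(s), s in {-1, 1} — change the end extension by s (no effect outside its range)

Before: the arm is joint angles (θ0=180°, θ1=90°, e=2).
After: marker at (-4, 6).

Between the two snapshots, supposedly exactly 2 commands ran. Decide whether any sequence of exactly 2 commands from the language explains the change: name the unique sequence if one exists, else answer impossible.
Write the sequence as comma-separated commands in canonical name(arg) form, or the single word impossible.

start: joint angles (θ0=180°, θ1=90°, e=2)
step 1 (rotate(1, -90)): joint angles (θ0=180°, θ1=0°, e=2)
step 2 (rotate(1, -90)): joint angles (θ0=180°, θ1=270°, e=2)
no rival 2-sequence matches.

rotate(1, -90), rotate(1, -90)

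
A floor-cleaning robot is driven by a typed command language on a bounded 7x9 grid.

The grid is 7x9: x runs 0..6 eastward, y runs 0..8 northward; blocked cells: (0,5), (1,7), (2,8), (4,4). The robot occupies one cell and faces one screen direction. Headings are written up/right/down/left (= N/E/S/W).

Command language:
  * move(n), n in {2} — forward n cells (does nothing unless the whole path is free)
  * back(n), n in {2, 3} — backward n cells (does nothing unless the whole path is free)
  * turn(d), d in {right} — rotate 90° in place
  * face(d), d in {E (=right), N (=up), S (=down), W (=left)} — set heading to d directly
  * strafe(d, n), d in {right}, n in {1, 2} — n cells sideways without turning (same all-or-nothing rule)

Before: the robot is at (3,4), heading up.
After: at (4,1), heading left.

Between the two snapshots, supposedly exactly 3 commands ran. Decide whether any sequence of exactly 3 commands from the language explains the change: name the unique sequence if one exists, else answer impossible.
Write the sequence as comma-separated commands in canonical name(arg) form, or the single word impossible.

back(3), strafe(right, 1), face(W)

key: running face(W) before back(3) would end elsewhere — order is forced
from: at (3,4), heading up
t=1 back(3) ⇒ at (3,1), heading up
t=2 strafe(right, 1) ⇒ at (4,1), heading up
t=3 face(W) ⇒ at (4,1), heading left
no rival 3-sequence matches.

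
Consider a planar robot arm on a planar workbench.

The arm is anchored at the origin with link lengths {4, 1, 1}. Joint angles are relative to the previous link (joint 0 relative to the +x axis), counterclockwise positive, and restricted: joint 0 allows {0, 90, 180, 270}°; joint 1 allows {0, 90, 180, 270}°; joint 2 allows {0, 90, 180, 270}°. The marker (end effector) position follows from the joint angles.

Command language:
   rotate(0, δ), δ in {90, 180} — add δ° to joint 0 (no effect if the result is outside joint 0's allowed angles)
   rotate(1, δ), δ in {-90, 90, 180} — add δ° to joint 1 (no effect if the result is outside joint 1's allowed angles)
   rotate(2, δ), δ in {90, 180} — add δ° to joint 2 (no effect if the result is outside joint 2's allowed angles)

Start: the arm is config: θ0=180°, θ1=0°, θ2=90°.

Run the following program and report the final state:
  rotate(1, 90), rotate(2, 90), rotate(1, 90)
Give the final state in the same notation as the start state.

from: config: θ0=180°, θ1=0°, θ2=90°
t=1 rotate(1, 90) ⇒ config: θ0=180°, θ1=90°, θ2=90°
t=2 rotate(2, 90) ⇒ config: θ0=180°, θ1=90°, θ2=180°
t=3 rotate(1, 90) ⇒ config: θ0=180°, θ1=180°, θ2=180°

config: θ0=180°, θ1=180°, θ2=180°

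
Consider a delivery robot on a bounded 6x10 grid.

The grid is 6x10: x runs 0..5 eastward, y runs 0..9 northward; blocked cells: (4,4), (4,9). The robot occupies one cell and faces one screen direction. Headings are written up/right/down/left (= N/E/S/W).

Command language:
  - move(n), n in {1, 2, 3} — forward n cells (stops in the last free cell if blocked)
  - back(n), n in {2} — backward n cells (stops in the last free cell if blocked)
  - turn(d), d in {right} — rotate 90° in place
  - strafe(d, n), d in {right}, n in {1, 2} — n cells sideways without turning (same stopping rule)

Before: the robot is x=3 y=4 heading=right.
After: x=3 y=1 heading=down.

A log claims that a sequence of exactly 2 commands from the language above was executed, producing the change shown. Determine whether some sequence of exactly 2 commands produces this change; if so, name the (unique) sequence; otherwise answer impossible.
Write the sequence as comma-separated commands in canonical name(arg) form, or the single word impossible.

turn(right), move(3)

key: running move(3) before turn(right) would end elsewhere — order is forced
initial: x=3 y=4 heading=right
1. turn(right) → x=3 y=4 heading=down
2. move(3) → x=3 y=1 heading=down
uniquely the one of 49 2-step routes that fits.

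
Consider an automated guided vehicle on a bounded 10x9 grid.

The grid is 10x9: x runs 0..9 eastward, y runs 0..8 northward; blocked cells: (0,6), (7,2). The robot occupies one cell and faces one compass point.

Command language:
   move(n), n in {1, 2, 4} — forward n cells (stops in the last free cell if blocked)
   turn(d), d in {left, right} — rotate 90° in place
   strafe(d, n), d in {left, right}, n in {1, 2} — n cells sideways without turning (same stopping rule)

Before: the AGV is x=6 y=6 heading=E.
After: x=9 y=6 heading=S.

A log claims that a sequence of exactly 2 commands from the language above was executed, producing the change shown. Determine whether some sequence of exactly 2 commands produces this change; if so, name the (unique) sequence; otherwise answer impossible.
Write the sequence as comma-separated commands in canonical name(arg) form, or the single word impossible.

move(4), turn(right)

key: move(4) runs into the grid edge before its full distance
initial: x=6 y=6 heading=E
[1] after move(4): x=9 y=6 heading=E
[2] after turn(right): x=9 y=6 heading=S
uniquely the one of 81 2-step routes that fits.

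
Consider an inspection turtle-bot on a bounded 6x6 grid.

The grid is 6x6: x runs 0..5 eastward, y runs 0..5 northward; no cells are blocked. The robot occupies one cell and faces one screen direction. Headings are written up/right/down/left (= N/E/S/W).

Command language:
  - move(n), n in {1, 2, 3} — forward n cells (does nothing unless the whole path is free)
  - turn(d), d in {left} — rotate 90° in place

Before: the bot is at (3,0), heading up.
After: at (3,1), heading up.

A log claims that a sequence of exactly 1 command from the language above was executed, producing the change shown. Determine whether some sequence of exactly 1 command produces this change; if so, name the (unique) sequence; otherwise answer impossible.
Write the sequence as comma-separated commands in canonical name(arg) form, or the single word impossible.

key: still facing N — the one step turns nothing
initial: at (3,0), heading up
step 1 (move(1)): at (3,1), heading up
no other 1-command option fits: unique.

move(1)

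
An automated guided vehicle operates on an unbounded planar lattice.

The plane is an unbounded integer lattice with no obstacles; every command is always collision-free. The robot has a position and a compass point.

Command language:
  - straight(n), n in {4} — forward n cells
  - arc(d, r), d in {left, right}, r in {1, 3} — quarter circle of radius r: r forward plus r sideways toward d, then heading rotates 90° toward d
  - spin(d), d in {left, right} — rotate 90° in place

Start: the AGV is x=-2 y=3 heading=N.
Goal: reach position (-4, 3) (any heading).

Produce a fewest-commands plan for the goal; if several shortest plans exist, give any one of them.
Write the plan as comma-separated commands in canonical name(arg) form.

arc(left, 1), arc(left, 1)

start: x=-2 y=3 heading=N
step 1 (arc(left, 1)): x=-3 y=4 heading=W
step 2 (arc(left, 1)): x=-4 y=3 heading=S
nothing shorter than 2 reaches the goal.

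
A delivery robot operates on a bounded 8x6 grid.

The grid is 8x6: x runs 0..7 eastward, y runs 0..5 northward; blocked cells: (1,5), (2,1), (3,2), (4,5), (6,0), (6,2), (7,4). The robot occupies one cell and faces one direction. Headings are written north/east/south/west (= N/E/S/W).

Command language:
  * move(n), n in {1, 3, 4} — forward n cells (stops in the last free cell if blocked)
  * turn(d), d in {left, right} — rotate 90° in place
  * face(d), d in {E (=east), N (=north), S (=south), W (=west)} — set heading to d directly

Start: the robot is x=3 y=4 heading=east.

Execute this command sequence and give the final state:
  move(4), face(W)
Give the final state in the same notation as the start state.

start: x=3 y=4 heading=east
1. move(4) → x=6 y=4 heading=east
2. face(W) → x=6 y=4 heading=west

x=6 y=4 heading=west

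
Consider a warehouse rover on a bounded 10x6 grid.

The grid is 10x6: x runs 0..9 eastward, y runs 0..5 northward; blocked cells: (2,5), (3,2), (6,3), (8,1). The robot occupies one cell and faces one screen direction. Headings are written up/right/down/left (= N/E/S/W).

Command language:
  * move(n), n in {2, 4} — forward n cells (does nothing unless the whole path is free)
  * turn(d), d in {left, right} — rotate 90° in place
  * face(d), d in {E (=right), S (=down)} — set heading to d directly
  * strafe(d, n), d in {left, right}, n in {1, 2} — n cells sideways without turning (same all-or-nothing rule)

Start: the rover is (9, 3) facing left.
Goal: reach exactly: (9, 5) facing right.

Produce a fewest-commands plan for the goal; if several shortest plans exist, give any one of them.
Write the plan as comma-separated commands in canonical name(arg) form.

start: (9, 3) facing left
[1] after strafe(right, 2): (9, 5) facing left
[2] after face(E): (9, 5) facing right
nothing shorter than 2 reaches the goal.

strafe(right, 2), face(E)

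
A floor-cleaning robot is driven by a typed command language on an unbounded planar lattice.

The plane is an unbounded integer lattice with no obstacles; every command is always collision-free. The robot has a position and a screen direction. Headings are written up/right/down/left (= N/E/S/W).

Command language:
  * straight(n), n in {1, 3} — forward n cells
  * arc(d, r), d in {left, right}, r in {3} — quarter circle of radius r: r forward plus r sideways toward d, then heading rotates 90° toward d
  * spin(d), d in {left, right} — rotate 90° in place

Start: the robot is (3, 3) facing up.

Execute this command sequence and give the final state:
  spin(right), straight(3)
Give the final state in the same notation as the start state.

(6, 3) facing right

from: (3, 3) facing up
t=1 spin(right) ⇒ (3, 3) facing right
t=2 straight(3) ⇒ (6, 3) facing right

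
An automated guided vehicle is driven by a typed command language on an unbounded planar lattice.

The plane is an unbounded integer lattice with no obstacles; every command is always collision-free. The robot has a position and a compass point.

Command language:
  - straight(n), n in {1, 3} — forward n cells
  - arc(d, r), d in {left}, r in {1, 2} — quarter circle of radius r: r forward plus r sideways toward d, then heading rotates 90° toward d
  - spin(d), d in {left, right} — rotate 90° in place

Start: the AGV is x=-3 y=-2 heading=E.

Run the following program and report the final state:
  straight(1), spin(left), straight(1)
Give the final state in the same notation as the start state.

x=-2 y=-1 heading=N

from: x=-3 y=-2 heading=E
t=1 straight(1) ⇒ x=-2 y=-2 heading=E
t=2 spin(left) ⇒ x=-2 y=-2 heading=N
t=3 straight(1) ⇒ x=-2 y=-1 heading=N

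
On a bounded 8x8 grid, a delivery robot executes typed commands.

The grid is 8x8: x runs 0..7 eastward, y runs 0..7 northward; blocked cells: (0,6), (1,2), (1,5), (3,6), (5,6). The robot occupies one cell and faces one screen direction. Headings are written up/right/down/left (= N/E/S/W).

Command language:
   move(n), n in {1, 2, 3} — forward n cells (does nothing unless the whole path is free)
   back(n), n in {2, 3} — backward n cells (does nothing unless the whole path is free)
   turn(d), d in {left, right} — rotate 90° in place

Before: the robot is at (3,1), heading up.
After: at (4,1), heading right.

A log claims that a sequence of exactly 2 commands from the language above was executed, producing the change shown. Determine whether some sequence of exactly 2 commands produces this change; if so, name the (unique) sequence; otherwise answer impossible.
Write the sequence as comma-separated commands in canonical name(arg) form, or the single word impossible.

key: running move(1) before turn(right) would end elsewhere — order is forced
t0: at (3,1), heading up
step 1 (turn(right)): at (3,1), heading right
step 2 (move(1)): at (4,1), heading right
no other 2-command option fits: unique.

turn(right), move(1)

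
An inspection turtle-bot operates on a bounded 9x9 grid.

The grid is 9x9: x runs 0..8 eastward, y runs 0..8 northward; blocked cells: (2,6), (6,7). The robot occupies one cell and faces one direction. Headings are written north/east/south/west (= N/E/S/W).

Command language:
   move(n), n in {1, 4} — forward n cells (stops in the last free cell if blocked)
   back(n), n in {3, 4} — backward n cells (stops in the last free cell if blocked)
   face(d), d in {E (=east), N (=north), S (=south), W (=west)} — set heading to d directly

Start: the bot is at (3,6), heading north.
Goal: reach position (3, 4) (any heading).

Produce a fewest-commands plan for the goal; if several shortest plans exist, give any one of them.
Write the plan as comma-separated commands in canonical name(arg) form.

t0: at (3,6), heading north
1. move(4) → at (3,8), heading north
2. back(4) → at (3,4), heading north
nothing shorter than 2 reaches the goal.

move(4), back(4)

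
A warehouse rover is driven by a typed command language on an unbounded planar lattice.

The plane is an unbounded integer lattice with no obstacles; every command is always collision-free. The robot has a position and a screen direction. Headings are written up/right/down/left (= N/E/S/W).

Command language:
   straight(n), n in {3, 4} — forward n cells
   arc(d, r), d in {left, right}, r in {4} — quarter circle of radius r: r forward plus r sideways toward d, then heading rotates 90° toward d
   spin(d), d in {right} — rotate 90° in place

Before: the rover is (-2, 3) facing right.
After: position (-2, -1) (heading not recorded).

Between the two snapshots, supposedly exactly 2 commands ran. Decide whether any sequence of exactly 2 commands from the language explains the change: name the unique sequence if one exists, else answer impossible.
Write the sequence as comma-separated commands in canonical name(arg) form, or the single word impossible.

key: running straight(4) before spin(right) would end elsewhere — order is forced
start: (-2, 3) facing right
1. spin(right) → (-2, 3) facing down
2. straight(4) → (-2, -1) facing down
no rival 2-sequence matches.

spin(right), straight(4)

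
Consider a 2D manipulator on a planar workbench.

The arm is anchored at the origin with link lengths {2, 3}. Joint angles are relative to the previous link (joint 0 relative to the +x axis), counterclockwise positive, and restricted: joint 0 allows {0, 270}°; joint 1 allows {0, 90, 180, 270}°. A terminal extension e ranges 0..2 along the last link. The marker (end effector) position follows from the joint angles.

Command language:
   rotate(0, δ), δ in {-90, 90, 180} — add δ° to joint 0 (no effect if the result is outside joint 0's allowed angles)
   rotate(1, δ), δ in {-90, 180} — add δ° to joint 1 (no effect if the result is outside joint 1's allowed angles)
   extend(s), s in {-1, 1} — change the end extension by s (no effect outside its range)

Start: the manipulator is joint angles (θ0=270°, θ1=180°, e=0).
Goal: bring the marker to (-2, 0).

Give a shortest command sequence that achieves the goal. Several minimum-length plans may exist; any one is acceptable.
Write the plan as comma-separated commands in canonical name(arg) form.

rotate(0, 90), extend(1)

initial: joint angles (θ0=270°, θ1=180°, e=0)
t=1 rotate(0, 90) ⇒ joint angles (θ0=0°, θ1=180°, e=0)
t=2 extend(1) ⇒ joint angles (θ0=0°, θ1=180°, e=1)
nothing shorter than 2 reaches the goal.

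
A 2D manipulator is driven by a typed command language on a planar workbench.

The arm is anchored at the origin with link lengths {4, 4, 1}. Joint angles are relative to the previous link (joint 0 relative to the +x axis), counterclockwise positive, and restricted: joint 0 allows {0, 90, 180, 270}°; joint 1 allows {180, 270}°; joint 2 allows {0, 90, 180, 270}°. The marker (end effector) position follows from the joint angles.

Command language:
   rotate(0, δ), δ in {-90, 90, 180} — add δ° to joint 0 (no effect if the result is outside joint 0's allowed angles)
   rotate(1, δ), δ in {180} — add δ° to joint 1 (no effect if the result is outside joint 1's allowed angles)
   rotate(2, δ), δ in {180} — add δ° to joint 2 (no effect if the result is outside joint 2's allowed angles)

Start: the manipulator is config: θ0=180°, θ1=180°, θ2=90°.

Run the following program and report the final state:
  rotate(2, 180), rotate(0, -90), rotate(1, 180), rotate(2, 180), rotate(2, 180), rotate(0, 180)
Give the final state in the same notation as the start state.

config: θ0=270°, θ1=180°, θ2=270°

from: config: θ0=180°, θ1=180°, θ2=90°
t=1 rotate(2, 180) ⇒ config: θ0=180°, θ1=180°, θ2=270°
t=2 rotate(0, -90) ⇒ config: θ0=90°, θ1=180°, θ2=270°
t=3 rotate(1, 180) ⇒ config: θ0=90°, θ1=180°, θ2=270°
t=4 rotate(2, 180) ⇒ config: θ0=90°, θ1=180°, θ2=90°
t=5 rotate(2, 180) ⇒ config: θ0=90°, θ1=180°, θ2=270°
t=6 rotate(0, 180) ⇒ config: θ0=270°, θ1=180°, θ2=270°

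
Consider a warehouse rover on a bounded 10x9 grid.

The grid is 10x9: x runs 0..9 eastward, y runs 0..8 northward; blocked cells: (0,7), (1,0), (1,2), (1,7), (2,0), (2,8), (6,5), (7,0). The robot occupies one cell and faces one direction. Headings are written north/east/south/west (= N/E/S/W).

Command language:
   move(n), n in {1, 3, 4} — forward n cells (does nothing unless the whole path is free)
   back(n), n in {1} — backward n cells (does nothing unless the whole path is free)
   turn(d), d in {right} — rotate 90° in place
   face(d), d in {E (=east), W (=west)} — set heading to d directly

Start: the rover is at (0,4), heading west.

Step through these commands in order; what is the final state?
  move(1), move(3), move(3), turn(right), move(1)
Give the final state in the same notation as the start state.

at (0,5), heading north

start: at (0,4), heading west
t=1 move(1) ⇒ at (0,4), heading west
t=2 move(3) ⇒ at (0,4), heading west
t=3 move(3) ⇒ at (0,4), heading west
t=4 turn(right) ⇒ at (0,4), heading north
t=5 move(1) ⇒ at (0,5), heading north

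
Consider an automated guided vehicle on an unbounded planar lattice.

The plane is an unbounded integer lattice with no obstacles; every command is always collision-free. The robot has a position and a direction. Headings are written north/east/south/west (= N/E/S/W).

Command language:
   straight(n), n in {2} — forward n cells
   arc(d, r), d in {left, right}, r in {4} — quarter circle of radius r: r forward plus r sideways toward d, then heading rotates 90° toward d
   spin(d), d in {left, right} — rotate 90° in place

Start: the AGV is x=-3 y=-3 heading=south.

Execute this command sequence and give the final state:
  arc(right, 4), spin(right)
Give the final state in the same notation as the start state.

x=-7 y=-7 heading=north

from: x=-3 y=-3 heading=south
t=1 arc(right, 4) ⇒ x=-7 y=-7 heading=west
t=2 spin(right) ⇒ x=-7 y=-7 heading=north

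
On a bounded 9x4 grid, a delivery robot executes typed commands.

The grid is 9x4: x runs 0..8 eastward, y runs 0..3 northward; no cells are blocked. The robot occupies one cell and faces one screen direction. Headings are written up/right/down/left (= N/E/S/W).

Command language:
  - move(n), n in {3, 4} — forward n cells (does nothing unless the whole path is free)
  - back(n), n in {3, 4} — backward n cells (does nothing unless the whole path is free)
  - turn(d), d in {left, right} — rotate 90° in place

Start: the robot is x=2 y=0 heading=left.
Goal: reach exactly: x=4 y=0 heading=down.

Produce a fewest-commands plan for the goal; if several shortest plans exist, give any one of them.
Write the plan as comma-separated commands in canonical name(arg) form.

from: x=2 y=0 heading=left
t=1 back(3) ⇒ x=5 y=0 heading=left
t=2 move(4) ⇒ x=1 y=0 heading=left
t=3 back(3) ⇒ x=4 y=0 heading=left
t=4 turn(left) ⇒ x=4 y=0 heading=down
no 3-step plan works, so 4 is optimal.

back(3), move(4), back(3), turn(left)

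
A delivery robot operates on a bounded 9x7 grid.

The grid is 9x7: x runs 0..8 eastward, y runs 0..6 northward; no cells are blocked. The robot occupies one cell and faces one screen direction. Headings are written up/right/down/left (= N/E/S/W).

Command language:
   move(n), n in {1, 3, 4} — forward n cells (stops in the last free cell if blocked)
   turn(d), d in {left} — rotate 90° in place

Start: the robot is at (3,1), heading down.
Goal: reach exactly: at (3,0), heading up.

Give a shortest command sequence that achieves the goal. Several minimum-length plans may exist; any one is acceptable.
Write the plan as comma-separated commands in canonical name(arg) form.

move(3), turn(left), turn(left)

from: at (3,1), heading down
step 1 (move(3)): at (3,0), heading down
step 2 (turn(left)): at (3,0), heading right
step 3 (turn(left)): at (3,0), heading up
nothing shorter than 3 reaches the goal.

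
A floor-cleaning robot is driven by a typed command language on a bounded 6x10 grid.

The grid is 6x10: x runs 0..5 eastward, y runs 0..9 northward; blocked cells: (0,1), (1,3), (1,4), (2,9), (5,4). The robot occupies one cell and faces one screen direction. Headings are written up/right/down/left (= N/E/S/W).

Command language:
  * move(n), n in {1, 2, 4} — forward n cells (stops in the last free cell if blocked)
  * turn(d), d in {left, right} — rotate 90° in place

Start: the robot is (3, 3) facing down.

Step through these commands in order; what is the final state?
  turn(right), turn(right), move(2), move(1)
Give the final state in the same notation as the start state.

(3, 6) facing up

t0: (3, 3) facing down
step 1 (turn(right)): (3, 3) facing left
step 2 (turn(right)): (3, 3) facing up
step 3 (move(2)): (3, 5) facing up
step 4 (move(1)): (3, 6) facing up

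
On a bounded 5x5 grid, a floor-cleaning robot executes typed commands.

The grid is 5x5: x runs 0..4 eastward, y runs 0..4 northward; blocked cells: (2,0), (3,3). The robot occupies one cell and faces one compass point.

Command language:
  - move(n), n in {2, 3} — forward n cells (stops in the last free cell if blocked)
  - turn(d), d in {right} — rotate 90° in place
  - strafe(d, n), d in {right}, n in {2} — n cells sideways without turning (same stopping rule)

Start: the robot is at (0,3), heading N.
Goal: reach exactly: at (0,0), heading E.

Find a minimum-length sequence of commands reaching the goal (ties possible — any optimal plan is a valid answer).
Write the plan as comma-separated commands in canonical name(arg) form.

begin: at (0,3), heading N
t=1 turn(right) ⇒ at (0,3), heading E
t=2 strafe(right, 2) ⇒ at (0,1), heading E
t=3 strafe(right, 2) ⇒ at (0,0), heading E
minimal: 3 command(s), checked below 3.

turn(right), strafe(right, 2), strafe(right, 2)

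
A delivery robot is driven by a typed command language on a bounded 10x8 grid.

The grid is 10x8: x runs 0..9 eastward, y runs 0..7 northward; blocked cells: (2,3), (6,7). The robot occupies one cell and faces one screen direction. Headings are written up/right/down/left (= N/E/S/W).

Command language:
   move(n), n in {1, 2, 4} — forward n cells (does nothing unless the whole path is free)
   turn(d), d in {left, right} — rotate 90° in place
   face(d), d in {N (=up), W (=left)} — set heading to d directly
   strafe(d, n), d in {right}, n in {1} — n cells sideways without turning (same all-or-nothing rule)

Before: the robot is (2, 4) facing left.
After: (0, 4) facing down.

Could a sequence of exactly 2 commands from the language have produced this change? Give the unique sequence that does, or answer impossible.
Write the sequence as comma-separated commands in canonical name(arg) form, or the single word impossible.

key: running turn(left) before move(2) would end elsewhere — order is forced
initial: (2, 4) facing left
t=1 move(2) ⇒ (0, 4) facing left
t=2 turn(left) ⇒ (0, 4) facing down
uniquely the one of 64 2-step routes that fits.

move(2), turn(left)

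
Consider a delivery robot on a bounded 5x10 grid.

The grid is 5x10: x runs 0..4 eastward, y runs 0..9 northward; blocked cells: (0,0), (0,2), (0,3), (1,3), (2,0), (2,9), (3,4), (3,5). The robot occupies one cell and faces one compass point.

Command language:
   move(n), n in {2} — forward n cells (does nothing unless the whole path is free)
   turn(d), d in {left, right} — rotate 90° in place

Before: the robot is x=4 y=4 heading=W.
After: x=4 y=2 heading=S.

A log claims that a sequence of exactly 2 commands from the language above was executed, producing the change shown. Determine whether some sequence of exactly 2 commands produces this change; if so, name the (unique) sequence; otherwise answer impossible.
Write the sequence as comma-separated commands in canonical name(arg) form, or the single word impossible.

key: running move(2) before turn(left) would end elsewhere — order is forced
initial: x=4 y=4 heading=W
[1] after turn(left): x=4 y=4 heading=S
[2] after move(2): x=4 y=2 heading=S
uniquely the one of 9 2-step routes that fits.

turn(left), move(2)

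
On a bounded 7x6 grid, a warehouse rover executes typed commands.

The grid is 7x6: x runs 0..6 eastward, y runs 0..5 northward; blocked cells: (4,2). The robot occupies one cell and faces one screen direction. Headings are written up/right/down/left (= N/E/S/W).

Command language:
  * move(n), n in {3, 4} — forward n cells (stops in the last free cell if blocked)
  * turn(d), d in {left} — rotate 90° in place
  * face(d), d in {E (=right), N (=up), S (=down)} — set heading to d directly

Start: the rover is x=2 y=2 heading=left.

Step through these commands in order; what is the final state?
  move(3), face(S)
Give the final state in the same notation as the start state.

start: x=2 y=2 heading=left
1. move(3) → x=0 y=2 heading=left
2. face(S) → x=0 y=2 heading=down

x=0 y=2 heading=down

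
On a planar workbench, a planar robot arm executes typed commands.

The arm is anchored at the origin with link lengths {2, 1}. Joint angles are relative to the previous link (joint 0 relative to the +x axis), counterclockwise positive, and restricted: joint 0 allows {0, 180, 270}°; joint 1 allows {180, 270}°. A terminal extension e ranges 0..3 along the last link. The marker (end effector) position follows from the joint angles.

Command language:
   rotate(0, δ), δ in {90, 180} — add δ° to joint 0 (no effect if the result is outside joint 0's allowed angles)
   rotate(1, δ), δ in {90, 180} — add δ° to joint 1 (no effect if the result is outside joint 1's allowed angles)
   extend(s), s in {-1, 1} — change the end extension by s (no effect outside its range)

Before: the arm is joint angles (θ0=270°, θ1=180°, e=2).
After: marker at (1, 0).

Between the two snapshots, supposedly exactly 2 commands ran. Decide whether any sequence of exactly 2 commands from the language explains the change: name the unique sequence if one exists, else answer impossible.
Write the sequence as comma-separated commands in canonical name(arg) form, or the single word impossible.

key: order matters: swapping rotate(0, 90) and rotate(0, 180) lands elsewhere
t0: joint angles (θ0=270°, θ1=180°, e=2)
[1] after rotate(0, 90): joint angles (θ0=0°, θ1=180°, e=2)
[2] after rotate(0, 180): joint angles (θ0=180°, θ1=180°, e=2)
uniquely the one of 36 2-step routes that fits.

rotate(0, 90), rotate(0, 180)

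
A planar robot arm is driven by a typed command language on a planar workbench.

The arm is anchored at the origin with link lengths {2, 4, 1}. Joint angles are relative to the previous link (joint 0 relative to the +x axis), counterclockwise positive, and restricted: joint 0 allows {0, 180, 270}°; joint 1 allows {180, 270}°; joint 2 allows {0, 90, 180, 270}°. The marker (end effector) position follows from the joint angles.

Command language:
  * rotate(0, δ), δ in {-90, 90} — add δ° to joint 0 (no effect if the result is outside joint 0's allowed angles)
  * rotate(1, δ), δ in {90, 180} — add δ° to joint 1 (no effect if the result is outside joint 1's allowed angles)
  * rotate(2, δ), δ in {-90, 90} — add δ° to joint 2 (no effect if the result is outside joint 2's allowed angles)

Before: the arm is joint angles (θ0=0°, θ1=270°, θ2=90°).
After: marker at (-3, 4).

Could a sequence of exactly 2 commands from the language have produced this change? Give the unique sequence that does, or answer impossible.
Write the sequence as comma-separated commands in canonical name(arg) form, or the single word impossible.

rotate(0, -90), rotate(0, -90)

start: joint angles (θ0=0°, θ1=270°, θ2=90°)
t=1 rotate(0, -90) ⇒ joint angles (θ0=270°, θ1=270°, θ2=90°)
t=2 rotate(0, -90) ⇒ joint angles (θ0=180°, θ1=270°, θ2=90°)
no rival 2-sequence matches.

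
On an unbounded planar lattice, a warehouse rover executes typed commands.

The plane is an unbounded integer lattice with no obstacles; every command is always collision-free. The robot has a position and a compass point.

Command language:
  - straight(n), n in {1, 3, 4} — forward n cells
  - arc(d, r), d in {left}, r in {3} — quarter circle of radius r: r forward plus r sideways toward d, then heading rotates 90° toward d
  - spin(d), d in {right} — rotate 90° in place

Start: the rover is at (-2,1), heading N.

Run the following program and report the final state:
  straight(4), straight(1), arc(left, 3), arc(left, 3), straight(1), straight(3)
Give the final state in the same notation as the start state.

at (-8,2), heading S

begin: at (-2,1), heading N
step 1 (straight(4)): at (-2,5), heading N
step 2 (straight(1)): at (-2,6), heading N
step 3 (arc(left, 3)): at (-5,9), heading W
step 4 (arc(left, 3)): at (-8,6), heading S
step 5 (straight(1)): at (-8,5), heading S
step 6 (straight(3)): at (-8,2), heading S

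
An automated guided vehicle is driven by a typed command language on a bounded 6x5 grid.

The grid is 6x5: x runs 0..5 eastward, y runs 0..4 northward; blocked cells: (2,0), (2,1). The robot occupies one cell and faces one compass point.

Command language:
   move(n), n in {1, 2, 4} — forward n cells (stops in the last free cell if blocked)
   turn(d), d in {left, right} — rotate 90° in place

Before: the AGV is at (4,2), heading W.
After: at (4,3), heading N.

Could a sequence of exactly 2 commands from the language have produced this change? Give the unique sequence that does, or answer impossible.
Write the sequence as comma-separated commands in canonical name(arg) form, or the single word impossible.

turn(right), move(1)

key: position moved to (4,3) AND the heading swung to N — translation plus rotation needed
start: at (4,2), heading W
1. turn(right) → at (4,2), heading N
2. move(1) → at (4,3), heading N
no rival 2-sequence matches.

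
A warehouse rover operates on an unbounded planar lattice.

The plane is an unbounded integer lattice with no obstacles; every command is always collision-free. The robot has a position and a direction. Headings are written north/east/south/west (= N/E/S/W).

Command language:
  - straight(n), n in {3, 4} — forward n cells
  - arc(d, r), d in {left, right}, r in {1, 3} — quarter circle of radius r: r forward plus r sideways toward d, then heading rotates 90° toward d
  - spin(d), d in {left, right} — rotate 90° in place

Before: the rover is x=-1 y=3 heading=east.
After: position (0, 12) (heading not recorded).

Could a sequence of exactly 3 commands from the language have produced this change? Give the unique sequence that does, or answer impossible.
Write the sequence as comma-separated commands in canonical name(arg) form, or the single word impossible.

key: order matters: swapping arc(left, 1) and straight(4) lands elsewhere
initial: x=-1 y=3 heading=east
[1] after arc(left, 1): x=0 y=4 heading=north
[2] after straight(4): x=0 y=8 heading=north
[3] after straight(4): x=0 y=12 heading=north
no other 3-command option fits: unique.

arc(left, 1), straight(4), straight(4)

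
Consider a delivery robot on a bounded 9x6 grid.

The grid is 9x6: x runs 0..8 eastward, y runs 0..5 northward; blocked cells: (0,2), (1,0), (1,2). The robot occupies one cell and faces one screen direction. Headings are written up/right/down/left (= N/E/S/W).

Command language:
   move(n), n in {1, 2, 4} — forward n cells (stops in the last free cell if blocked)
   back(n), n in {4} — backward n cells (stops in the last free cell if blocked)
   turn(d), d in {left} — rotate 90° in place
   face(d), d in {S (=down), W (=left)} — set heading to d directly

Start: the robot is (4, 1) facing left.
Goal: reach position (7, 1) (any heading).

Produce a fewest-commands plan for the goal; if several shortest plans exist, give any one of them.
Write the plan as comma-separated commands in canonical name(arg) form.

move(1), back(4)

begin: (4, 1) facing left
t=1 move(1) ⇒ (3, 1) facing left
t=2 back(4) ⇒ (7, 1) facing left
minimal: 2 command(s), checked below 2.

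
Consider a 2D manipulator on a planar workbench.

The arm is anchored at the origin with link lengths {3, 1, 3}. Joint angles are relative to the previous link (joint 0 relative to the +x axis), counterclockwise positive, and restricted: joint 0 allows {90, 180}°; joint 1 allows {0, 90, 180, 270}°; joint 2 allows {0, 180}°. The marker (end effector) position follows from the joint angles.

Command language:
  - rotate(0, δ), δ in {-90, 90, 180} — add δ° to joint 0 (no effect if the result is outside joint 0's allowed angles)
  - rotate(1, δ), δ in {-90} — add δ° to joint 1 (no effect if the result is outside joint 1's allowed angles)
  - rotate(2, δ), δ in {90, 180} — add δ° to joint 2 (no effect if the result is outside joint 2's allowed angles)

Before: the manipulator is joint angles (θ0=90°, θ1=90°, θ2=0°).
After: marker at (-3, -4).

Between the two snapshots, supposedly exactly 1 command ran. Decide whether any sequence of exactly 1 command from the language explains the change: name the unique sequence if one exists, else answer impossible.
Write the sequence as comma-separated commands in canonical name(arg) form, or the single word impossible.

start: joint angles (θ0=90°, θ1=90°, θ2=0°)
1. rotate(0, 90) → joint angles (θ0=180°, θ1=90°, θ2=0°)
no rival 1-sequence matches.

rotate(0, 90)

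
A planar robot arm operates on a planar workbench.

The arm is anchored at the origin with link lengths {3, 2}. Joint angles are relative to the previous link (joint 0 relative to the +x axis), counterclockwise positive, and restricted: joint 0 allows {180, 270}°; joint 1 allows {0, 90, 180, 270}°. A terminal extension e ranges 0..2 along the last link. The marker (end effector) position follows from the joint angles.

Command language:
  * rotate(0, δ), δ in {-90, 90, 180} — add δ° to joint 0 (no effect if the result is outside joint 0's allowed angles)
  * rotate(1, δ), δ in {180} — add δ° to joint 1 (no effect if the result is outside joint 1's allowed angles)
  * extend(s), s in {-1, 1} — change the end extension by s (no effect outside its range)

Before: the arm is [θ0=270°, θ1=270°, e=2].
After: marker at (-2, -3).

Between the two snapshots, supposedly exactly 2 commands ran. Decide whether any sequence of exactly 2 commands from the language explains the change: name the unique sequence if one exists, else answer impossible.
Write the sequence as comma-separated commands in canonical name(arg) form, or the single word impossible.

initial: [θ0=270°, θ1=270°, e=2]
1. extend(-1) → [θ0=270°, θ1=270°, e=1]
2. extend(-1) → [θ0=270°, θ1=270°, e=0]
no other 2-command option fits: unique.

extend(-1), extend(-1)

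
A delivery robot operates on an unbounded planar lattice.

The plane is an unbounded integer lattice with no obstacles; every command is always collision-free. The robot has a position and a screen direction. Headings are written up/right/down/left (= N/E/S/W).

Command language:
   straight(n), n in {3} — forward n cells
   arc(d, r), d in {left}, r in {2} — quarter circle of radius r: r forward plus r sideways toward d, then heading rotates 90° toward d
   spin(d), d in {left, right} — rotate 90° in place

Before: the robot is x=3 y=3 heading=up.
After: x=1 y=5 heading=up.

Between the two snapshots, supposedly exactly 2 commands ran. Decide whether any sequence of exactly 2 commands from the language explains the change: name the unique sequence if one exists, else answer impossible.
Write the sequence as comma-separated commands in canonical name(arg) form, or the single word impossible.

key: order matters: swapping arc(left, 2) and spin(right) lands elsewhere
start: x=3 y=3 heading=up
step 1 (arc(left, 2)): x=1 y=5 heading=left
step 2 (spin(right)): x=1 y=5 heading=up
all 16 alternatives checked — unique.

arc(left, 2), spin(right)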